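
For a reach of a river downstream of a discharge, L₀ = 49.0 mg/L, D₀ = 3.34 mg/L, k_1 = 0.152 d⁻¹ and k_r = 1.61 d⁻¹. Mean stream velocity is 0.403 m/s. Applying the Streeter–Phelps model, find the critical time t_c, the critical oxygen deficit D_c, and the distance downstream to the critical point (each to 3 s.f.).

t_c ≈ 0.891 d; D_c ≈ 4.04 mg/L; x_c ≈ 31.0 km

At the critical point dD/dt = 0, so k_1 L₀ e^(−k_1 t) = k_r D. Substituting D(t) from the Streeter–Phelps equation and solving for t gives
t_c = ln[(k_r/k_1)(1 − D₀(k_r−k_1)/(k_1 L₀))] / (k_r−k_1).
Here k_r−k_1 = 1.458 d⁻¹ and 1 − D₀(k_r−k_1)/(k_1 L₀) = 1 − 3.34×1.458/(0.152×49.0) = 0.3462, so
t_c = ln(10.59 × 0.3462) / 1.458 = 1.299 / 1.458 = 0.8911 d.
D_c = (k_1/k_r) L₀ e^(−k_1 t_c) = (0.152/1.61) × 49.0 × e^(−0.152×0.8911) = 0.09441 × 49.0 × 0.8733 = 4.040 mg/L.
x_c = v t_c = 0.403 m/s × 0.8911 d × 86400 s/d = 31030 m ≈ 31.0 km.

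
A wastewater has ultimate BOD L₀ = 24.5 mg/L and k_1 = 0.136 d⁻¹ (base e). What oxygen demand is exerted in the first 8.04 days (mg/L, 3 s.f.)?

y ≈ 16.3 mg/L

y_t = L₀(1 − e^(−k_1 t)) = 24.5 × (1 − e^(−0.136×8.04))
= 24.5 × (1 − 0.3351) = 24.5 × 0.6649 = 16.29 mg/L.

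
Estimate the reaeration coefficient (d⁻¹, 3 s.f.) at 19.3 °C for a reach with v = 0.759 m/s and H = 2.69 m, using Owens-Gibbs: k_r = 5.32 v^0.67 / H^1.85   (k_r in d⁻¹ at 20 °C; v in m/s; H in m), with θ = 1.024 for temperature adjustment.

k_r ≈ 0.697 d⁻¹

k_r(20) = 5.32 × 0.759^0.67 / 2.69^1.85 = 5.32 × 0.8313 / 6.238 = 0.7090 d⁻¹.
k_r(19.3) = 0.7090 × 1.024^(19.3−20) = 0.7090 × 0.9835 = 0.6973 d⁻¹.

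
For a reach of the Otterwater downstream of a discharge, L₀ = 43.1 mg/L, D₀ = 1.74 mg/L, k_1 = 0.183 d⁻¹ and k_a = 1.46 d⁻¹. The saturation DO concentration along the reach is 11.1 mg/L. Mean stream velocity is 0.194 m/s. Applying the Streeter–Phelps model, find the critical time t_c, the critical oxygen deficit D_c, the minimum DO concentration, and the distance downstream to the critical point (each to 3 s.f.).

With k_a/k_1 = 7.978 and 1 − D₀(k_a−k_1)/(k_1 L₀) = 0.7183,
t_c = ln(7.978 × 0.7183) / (1.46 − 0.183) = ln(5.731) / 1.277 = 1.746/1.277 = 1.367 d.
D_c = (k_1/k_a) L₀ e^(−k_1 t_c) = (0.183/1.46) × 43.1 × e^(−0.183×1.367) = 0.1253 × 43.1 × 0.7787 = 4.207 mg/L.
Minimum DO = C_s − D_c = 11.1 − 4.207 = 6.893 mg/L.
x_c = v t_c = 0.194 m/s × 1.367 d × 86400 s/d = 22920 m ≈ 22.9 km.

t_c ≈ 1.37 d; D_c ≈ 4.21 mg/L; min DO ≈ 6.89 mg/L; x_c ≈ 22.9 km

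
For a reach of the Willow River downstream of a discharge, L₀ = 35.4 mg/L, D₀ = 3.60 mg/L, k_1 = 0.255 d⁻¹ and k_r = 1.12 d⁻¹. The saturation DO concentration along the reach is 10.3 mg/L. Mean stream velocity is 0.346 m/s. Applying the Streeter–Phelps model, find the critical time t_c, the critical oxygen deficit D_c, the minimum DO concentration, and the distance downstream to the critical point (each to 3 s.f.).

At the critical point dD/dt = 0, so k_1 L₀ e^(−k_1 t) = k_r D. Substituting D(t) from the Streeter–Phelps equation and solving for t gives
t_c = ln[(k_r/k_1)(1 − D₀(k_r−k_1)/(k_1 L₀))] / (k_r−k_1).
Here k_r−k_1 = 0.8650 d⁻¹ and 1 − D₀(k_r−k_1)/(k_1 L₀) = 1 − 3.60×0.8650/(0.255×35.4) = 0.6550, so
t_c = ln(4.392 × 0.6550) / 0.8650 = 1.057 / 0.8650 = 1.222 d.
L(t_c) = L₀ e^(−k_1 t_c) = 35.4 × 0.7323 = 25.92 mg/L, and at the critical point k_r D_c = k_1 L, so D_c = (0.255/1.12) × 25.92 = 5.902 mg/L.
Minimum DO = C_s − D_c = 10.3 − 5.902 = 4.398 mg/L.
x_c = v t_c = 0.346 m/s × 1.222 d × 86400 s/d = 36520 m ≈ 36.5 km.

t_c ≈ 1.22 d; D_c ≈ 5.90 mg/L; min DO ≈ 4.40 mg/L; x_c ≈ 36.5 km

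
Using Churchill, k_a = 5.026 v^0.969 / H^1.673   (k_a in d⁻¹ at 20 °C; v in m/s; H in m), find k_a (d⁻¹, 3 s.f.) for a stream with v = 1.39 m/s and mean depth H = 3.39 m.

k_a ≈ 0.897 d⁻¹

k_a = 5.026 × 1.39^0.969 / 3.39^1.673 = 5.026 × 1.376 / 7.709 = 0.8970 d⁻¹.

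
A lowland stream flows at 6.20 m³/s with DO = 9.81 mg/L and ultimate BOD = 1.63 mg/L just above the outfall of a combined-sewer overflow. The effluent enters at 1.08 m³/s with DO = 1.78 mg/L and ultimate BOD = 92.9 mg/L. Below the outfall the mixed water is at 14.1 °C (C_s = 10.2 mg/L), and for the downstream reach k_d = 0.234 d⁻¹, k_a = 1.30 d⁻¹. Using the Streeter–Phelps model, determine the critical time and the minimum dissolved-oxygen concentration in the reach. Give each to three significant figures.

t_c ≈ 1.00 d; minimum DO ≈ 8.04 mg/L

Mixed DO = (6.20×9.81 + 1.08×1.78)/(6.20+1.08) = 62.74/7.280 = 8.619 mg/L.
Mixed L₀ = (6.20×1.63 + 1.08×92.9)/(7.280) = 110.4/7.280 = 15.17 mg/L.
Initial deficit D₀ = C_s − DO₀ = 10.2 − 8.619 = 1.581 mg/L.
t_c = (1/1.066) ln[(1.30/0.234)(1 − 1.581×1.066/(0.234×15.17))] = 0.9381 × ln(2.917) = 1.004 d.
D_c = (0.234/1.30) × 15.17 × e^(−0.234×1.004) = 0.1800 × 15.17 × 0.7905 = 2.159 mg/L.
Minimum DO = 10.2 − 2.159 = 8.041 mg/L.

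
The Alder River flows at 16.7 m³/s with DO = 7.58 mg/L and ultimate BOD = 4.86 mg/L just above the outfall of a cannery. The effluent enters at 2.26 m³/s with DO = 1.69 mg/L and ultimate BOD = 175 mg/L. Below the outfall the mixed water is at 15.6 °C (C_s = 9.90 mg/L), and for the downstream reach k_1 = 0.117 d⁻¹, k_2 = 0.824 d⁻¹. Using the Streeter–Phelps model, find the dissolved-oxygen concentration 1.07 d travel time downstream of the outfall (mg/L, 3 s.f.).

Mixed DO = (16.7×7.58 + 2.26×1.69)/(16.7+2.26) = 130.4/18.96 = 6.878 mg/L.
Mixed L₀ = (16.7×4.86 + 2.26×175)/(18.96) = 476.7/18.96 = 25.14 mg/L.
Initial deficit D₀ = C_s − DO₀ = 9.90 − 6.878 = 3.022 mg/L.
D(1.07) = [0.117×25.14/(0.824−0.117)](e^(−0.117×1.07) − e^(−0.824×1.07)) + 3.022 e^(−0.824×1.07)
= 4.160 × (0.8823 − 0.4141) + 3.022 × 0.4141 = 3.199 mg/L.
DO = 9.90 − 3.199 = 6.701 mg/L.

DO ≈ 6.70 mg/L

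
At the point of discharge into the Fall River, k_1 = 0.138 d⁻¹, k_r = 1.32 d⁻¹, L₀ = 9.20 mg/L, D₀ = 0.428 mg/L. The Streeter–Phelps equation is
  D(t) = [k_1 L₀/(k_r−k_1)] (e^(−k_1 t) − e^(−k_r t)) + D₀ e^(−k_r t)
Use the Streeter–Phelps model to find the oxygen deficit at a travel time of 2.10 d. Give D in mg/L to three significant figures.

D ≈ 0.763 mg/L

k_1 L₀/(k_r−k_1) = 0.138×9.20/(1.32−0.138) = 1.270/1.182 = 1.074 mg/L.
e^(−k_1 t) = e^(−0.138×2.100) = 0.7484; e^(−k_r t) = e^(−1.32×2.100) = 0.06254.
D = 1.074 × (0.7484 − 0.06254) + 0.428 × 0.06254 = 0.7367 + 0.02677 = 0.7635 mg/L.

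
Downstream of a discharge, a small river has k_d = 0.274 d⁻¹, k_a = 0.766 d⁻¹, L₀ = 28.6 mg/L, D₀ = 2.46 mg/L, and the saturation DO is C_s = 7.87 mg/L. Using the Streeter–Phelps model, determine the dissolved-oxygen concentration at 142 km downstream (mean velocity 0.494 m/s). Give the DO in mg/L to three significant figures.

Travel time t = x/v = 142 km / (0.494 m/s) = 142000 m / 0.494 m/s = 287400 s = 3.327 d.
k_d L₀/(k_a−k_d) = 0.274×28.6/(0.766−0.274) = 7.836/0.4920 = 15.93 mg/L.
e^(−k_d t) = e^(−0.274×3.327) = 0.4019; e^(−k_a t) = e^(−0.766×3.327) = 0.07820.
D = 15.93 × (0.4019 − 0.07820) + 2.46 × 0.07820 = 5.156 + 0.1924 = 5.348 mg/L.
DO = C_s − D = 7.87 − 5.348 = 2.522 mg/L.

DO ≈ 2.52 mg/L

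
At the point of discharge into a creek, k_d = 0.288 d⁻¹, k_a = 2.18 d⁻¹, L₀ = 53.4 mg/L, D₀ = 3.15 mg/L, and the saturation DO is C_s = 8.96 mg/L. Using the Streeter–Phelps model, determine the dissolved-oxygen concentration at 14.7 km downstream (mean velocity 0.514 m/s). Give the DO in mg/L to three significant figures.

DO ≈ 3.99 mg/L

Travel time t = x/v = 14.7 km / (0.514 m/s) = 14700 m / 0.514 m/s = 28600 s = 0.3310 d.
k_d L₀/(k_a−k_d) = 0.288×53.4/(2.18−0.288) = 15.38/1.892 = 8.129 mg/L.
e^(−k_d t) = e^(−0.288×0.3310) = 0.9091; e^(−k_a t) = e^(−2.18×0.3310) = 0.4860.
D = 8.129 × (0.9091 − 0.4860) + 3.15 × 0.4860 = 3.439 + 1.531 = 4.970 mg/L.
DO = C_s − D = 8.96 − 4.970 = 3.990 mg/L.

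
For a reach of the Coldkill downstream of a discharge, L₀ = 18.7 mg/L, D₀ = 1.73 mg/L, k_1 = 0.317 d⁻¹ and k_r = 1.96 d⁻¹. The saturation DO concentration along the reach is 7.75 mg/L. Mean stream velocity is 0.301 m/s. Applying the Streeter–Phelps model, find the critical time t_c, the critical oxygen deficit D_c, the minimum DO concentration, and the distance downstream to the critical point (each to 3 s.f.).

t_c ≈ 0.711 d; D_c ≈ 2.41 mg/L; min DO ≈ 5.34 mg/L; x_c ≈ 18.5 km

With k_r/k_1 = 6.183 and 1 − D₀(k_r−k_1)/(k_1 L₀) = 0.5205,
t_c = ln(6.183 × 0.5205) / (1.96 − 0.317) = ln(3.218) / 1.643 = 1.169/1.643 = 0.7114 d.
L(t_c) = L₀ e^(−k_1 t_c) = 18.7 × 0.7981 = 14.92 mg/L, and at the critical point k_r D_c = k_1 L, so D_c = (0.317/1.96) × 14.92 = 2.414 mg/L.
Minimum DO = C_s − D_c = 7.75 − 2.414 = 5.336 mg/L.
x_c = v t_c = 0.301 m/s × 0.7114 d × 86400 s/d = 18500 m ≈ 18.5 km.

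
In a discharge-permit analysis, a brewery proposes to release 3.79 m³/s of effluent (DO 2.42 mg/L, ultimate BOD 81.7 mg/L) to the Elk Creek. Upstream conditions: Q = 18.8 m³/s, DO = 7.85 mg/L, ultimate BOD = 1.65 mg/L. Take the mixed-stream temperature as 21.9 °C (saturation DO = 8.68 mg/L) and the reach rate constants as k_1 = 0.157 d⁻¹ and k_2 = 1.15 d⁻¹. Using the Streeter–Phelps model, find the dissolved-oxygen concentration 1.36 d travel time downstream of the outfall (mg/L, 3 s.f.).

Mixed DO = (18.8×7.85 + 3.79×2.42)/(18.8+3.79) = 156.8/22.59 = 6.939 mg/L.
Mixed L₀ = (18.8×1.65 + 3.79×81.7)/(22.59) = 340.7/22.59 = 15.08 mg/L.
Initial deficit D₀ = C_s − DO₀ = 8.68 − 6.939 = 1.741 mg/L.
D(1.36) = [0.157×15.08/(1.15−0.157)](e^(−0.157×1.36) − e^(−1.15×1.36)) + 1.741 e^(−1.15×1.36)
= 2.384 × (0.8077 − 0.2093) + 1.741 × 0.2093 = 1.791 mg/L.
DO = 8.68 − 1.791 = 6.889 mg/L.

DO ≈ 6.89 mg/L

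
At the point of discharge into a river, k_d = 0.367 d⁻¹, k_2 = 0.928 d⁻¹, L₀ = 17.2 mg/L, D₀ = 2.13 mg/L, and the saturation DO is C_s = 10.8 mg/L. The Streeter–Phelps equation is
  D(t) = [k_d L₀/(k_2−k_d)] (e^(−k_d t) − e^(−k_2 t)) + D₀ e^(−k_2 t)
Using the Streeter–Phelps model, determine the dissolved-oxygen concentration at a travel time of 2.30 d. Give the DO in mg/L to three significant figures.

k_d L₀/(k_2−k_d) = 0.367×17.2/(0.928−0.367) = 6.312/0.5610 = 11.25 mg/L.
e^(−k_d t) = e^(−0.367×2.300) = 0.4299; e^(−k_2 t) = e^(−0.928×2.300) = 0.1183.
D = 11.25 × (0.4299 − 0.1183) + 2.13 × 0.1183 = 3.506 + 0.2520 = 3.758 mg/L.
DO = C_s − D = 10.8 − 3.758 = 7.042 mg/L.

DO ≈ 7.04 mg/L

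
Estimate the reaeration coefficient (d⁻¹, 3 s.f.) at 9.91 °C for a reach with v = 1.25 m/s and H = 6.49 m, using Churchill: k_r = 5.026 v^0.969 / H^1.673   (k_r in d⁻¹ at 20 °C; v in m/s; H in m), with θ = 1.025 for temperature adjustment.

k_r ≈ 0.213 d⁻¹

k_r(20) = 5.026 × 1.25^0.969 / 6.49^1.673 = 5.026 × 1.241 / 22.85 = 0.2731 d⁻¹.
k_r(9.91) = 0.2731 × 1.025^(9.91−20) = 0.2731 × 0.7795 = 0.2128 d⁻¹.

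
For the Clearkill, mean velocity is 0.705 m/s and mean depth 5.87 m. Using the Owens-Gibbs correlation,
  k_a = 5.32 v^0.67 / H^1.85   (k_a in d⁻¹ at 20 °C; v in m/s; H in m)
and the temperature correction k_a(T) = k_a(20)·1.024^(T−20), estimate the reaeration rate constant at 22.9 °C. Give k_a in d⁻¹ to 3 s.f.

k_a(20) = 5.32 × 0.705^0.67 / 5.87^1.85 = 5.32 × 0.7912 / 26.42 = 0.1593 d⁻¹.
k_a(22.9) = 0.1593 × 1.024^(22.9−20) = 0.1593 × 1.071 = 0.1706 d⁻¹.

k_a ≈ 0.171 d⁻¹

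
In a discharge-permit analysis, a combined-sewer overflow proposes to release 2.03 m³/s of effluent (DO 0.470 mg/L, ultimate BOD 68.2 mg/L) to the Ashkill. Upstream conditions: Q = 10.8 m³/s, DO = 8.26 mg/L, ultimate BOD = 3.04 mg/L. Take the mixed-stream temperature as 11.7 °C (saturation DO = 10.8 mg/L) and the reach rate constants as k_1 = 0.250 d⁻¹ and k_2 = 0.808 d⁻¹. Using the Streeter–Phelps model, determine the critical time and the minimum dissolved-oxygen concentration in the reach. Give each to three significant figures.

Mixed DO = (10.8×8.26 + 2.03×0.470)/(10.8+2.03) = 90.16/12.83 = 7.027 mg/L.
Mixed L₀ = (10.8×3.04 + 2.03×68.2)/(12.83) = 171.3/12.83 = 13.35 mg/L.
Initial deficit D₀ = C_s − DO₀ = 10.8 − 7.027 = 3.773 mg/L.
t_c = (1/0.5580) ln[(0.808/0.250)(1 − 3.773×0.5580/(0.250×13.35))] = 1.792 × ln(1.193) = 0.3169 d.
D_c = (0.250/0.808) × 13.35 × e^(−0.250×0.3169) = 0.3094 × 13.35 × 0.9238 = 3.816 mg/L.
Minimum DO = 10.8 − 3.816 = 6.984 mg/L.

t_c ≈ 0.317 d; minimum DO ≈ 6.98 mg/L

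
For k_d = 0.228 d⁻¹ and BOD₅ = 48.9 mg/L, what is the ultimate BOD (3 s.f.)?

BOD₅ = L₀(1 − e^(−5k_d)) ⇒ L₀ = BOD₅ / (1 − e^(−5×0.228))
= 48.9 / (1 − 0.3198) = 48.9 / 0.6802 = 71.89 mg/L.

L₀ ≈ 71.9 mg/L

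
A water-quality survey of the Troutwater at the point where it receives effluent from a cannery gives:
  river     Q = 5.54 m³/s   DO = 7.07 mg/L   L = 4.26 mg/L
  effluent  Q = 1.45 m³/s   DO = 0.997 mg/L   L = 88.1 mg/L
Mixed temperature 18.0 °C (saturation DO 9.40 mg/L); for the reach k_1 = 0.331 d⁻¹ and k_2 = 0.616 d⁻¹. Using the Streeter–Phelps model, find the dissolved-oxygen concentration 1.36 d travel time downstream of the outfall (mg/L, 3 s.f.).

DO ≈ 2.70 mg/L

Mixed DO = (5.54×7.07 + 1.45×0.997)/(5.54+1.45) = 40.61/6.990 = 5.810 mg/L.
Mixed L₀ = (5.54×4.26 + 1.45×88.1)/(6.990) = 151.3/6.990 = 21.65 mg/L.
Initial deficit D₀ = C_s − DO₀ = 9.40 − 5.810 = 3.590 mg/L.
D(1.36) = [0.331×21.65/(0.616−0.331)](e^(−0.331×1.36) − e^(−0.616×1.36)) + 3.590 e^(−0.616×1.36)
= 25.15 × (0.6375 − 0.4327) + 3.590 × 0.4327 = 6.704 mg/L.
DO = 9.40 − 6.704 = 2.696 mg/L.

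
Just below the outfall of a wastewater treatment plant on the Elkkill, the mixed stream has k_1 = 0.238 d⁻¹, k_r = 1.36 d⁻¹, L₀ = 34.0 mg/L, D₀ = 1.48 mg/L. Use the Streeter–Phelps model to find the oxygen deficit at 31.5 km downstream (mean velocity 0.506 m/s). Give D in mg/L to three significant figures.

D ≈ 3.92 mg/L

Travel time t = x/v = 31.5 km / (0.506 m/s) = 31500 m / 0.506 m/s = 62250 s = 0.7205 d.
k_1 L₀/(k_r−k_1) = 0.238×34.0/(1.36−0.238) = 8.092/1.122 = 7.212 mg/L.
e^(−k_1 t) = e^(−0.238×0.7205) = 0.8424; e^(−k_r t) = e^(−1.36×0.7205) = 0.3753.
D = 7.212 × (0.8424 − 0.3753) + 1.48 × 0.3753 = 3.369 + 0.5555 = 3.924 mg/L.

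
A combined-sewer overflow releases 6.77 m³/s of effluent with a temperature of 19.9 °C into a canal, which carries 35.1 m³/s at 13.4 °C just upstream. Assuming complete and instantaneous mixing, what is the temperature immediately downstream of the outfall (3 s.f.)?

14.5 °C

Flow-weighted mixing: C = (Q_r C_r + Q_w C_w)/(Q_r + Q_w)
= (35.1×13.4 + 6.77×19.9)/(35.1 + 6.77) = 605.1/41.87 = 14.45 °C.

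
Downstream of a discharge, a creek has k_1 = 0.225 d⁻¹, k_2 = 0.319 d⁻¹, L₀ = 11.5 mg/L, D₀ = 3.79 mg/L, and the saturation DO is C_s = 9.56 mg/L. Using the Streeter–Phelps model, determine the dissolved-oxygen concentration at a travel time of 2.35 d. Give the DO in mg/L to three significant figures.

DO ≈ 4.55 mg/L

k_1 L₀/(k_2−k_1) = 0.225×11.5/(0.319−0.225) = 2.587/0.09400 = 27.53 mg/L.
e^(−k_1 t) = e^(−0.225×2.350) = 0.5893; e^(−k_2 t) = e^(−0.319×2.350) = 0.4725.
D = 27.53 × (0.5893 − 0.4725) + 3.79 × 0.4725 = 3.215 + 1.791 = 5.006 mg/L.
DO = C_s − D = 9.56 − 5.006 = 4.554 mg/L.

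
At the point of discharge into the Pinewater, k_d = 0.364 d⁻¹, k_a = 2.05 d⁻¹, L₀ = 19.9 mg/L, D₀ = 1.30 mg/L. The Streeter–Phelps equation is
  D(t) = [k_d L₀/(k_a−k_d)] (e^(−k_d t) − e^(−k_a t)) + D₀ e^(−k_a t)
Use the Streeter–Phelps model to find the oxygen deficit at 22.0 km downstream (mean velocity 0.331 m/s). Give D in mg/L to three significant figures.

Travel time t = x/v = 22.0 km / (0.331 m/s) = 22000 m / 0.331 m/s = 66470 s = 0.7693 d.
k_d L₀/(k_a−k_d) = 0.364×19.9/(2.05−0.364) = 7.244/1.686 = 4.296 mg/L.
e^(−k_d t) = e^(−0.364×0.7693) = 0.7558; e^(−k_a t) = e^(−2.05×0.7693) = 0.2066.
D = 4.296 × (0.7558 − 0.2066) + 1.30 × 0.2066 = 2.359 + 0.2686 = 2.628 mg/L.

D ≈ 2.63 mg/L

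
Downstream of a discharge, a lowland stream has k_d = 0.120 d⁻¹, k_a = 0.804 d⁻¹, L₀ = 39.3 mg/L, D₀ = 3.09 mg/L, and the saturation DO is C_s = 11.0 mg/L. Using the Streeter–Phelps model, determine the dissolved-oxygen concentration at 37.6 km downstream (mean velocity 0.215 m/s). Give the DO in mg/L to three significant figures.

Travel time t = x/v = 37.6 km / (0.215 m/s) = 37600 m / 0.215 m/s = 174900 s = 2.024 d.
k_d L₀/(k_a−k_d) = 0.120×39.3/(0.804−0.120) = 4.716/0.6840 = 6.895 mg/L.
e^(−k_d t) = e^(−0.120×2.024) = 0.7844; e^(−k_a t) = e^(−0.804×2.024) = 0.1964.
D = 6.895 × (0.7844 − 0.1964) + 3.09 × 0.1964 = 4.054 + 0.6070 = 4.661 mg/L.
DO = C_s − D = 11.0 − 4.661 = 6.339 mg/L.

DO ≈ 6.34 mg/L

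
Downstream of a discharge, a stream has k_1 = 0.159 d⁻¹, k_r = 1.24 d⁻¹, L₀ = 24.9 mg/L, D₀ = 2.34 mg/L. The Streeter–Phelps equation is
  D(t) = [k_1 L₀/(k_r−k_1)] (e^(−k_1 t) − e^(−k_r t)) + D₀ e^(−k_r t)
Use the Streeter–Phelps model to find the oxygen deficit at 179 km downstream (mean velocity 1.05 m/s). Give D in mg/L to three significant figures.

Travel time t = x/v = 179 km / (1.05 m/s) = 179000 m / 1.05 m/s = 170500 s = 1.973 d.
k_1 L₀/(k_r−k_1) = 0.159×24.9/(1.24−0.159) = 3.959/1.081 = 3.662 mg/L.
e^(−k_1 t) = e^(−0.159×1.973) = 0.7307; e^(−k_r t) = e^(−1.24×1.973) = 0.08658.
D = 3.662 × (0.7307 − 0.08658) + 2.34 × 0.08658 = 2.359 + 0.2026 = 2.562 mg/L.

D ≈ 2.56 mg/L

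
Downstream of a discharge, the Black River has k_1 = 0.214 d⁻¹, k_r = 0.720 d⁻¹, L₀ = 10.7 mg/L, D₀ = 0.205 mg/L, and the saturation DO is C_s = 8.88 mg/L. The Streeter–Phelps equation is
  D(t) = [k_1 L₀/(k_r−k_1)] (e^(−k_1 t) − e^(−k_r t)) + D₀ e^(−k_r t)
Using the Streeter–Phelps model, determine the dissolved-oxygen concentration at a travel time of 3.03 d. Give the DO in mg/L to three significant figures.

k_1 L₀/(k_r−k_1) = 0.214×10.7/(0.720−0.214) = 2.290/0.5060 = 4.525 mg/L.
e^(−k_1 t) = e^(−0.214×3.030) = 0.5229; e^(−k_r t) = e^(−0.720×3.030) = 0.1129.
D = 4.525 × (0.5229 − 0.1129) + 0.205 × 0.1129 = 1.855 + 0.02314 = 1.879 mg/L.
DO = C_s − D = 8.88 − 1.879 = 7.001 mg/L.

DO ≈ 7.00 mg/L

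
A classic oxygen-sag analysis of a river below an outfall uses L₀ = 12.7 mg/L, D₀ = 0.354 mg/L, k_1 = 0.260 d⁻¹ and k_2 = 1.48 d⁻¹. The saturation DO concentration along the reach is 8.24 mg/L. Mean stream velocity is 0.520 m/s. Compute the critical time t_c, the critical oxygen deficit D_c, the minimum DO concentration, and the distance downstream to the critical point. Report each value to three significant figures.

t_c ≈ 1.31 d; D_c ≈ 1.59 mg/L; min DO ≈ 6.65 mg/L; x_c ≈ 58.9 km

t_c = [1/(k_2−k_1)] ln[(k_2/k_1)(1 − D₀(k_2−k_1)/(k_1 L₀))]
= [1/(1.48−0.260)] ln[(1.48/0.260)(1 − 0.354×1.220/(0.260×12.7))]
= (1/1.220) ln[5.692 × 0.8692] = 0.8197 × ln(4.948) = 0.8197 × 1.599 = 1.311 d.
D_c = (k_1/k_2) L₀ e^(−k_1 t_c) = (0.260/1.48) × 12.7 × e^(−0.260×1.311) = 0.1757 × 12.7 × 0.7112 = 1.587 mg/L.
Minimum DO = C_s − D_c = 8.24 − 1.587 = 6.653 mg/L.
x_c = v t_c = 0.520 m/s × 1.311 d × 86400 s/d = 58880 m ≈ 58.9 km.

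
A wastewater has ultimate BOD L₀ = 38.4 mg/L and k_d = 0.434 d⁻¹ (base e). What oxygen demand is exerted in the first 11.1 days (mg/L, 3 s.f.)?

y ≈ 38.1 mg/L

y_t = L₀(1 − e^(−k_d t)) = 38.4 × (1 − e^(−0.434×11.1))
= 38.4 × (1 − 0.008088) = 38.4 × 0.9919 = 38.09 mg/L.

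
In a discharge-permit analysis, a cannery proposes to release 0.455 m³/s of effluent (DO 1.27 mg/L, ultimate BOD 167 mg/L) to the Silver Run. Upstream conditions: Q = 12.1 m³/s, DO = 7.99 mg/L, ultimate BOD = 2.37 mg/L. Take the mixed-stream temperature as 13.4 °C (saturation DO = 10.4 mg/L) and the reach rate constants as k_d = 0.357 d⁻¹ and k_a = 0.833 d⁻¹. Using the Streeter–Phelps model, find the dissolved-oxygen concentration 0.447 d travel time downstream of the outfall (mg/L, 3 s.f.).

DO ≈ 7.55 mg/L

Mixed DO = (12.1×7.99 + 0.455×1.27)/(12.1+0.455) = 97.26/12.55 = 7.746 mg/L.
Mixed L₀ = (12.1×2.37 + 0.455×167)/(12.55) = 104.7/12.55 = 8.336 mg/L.
Initial deficit D₀ = C_s − DO₀ = 10.4 − 7.746 = 2.654 mg/L.
D(0.447) = [0.357×8.336/(0.833−0.357)](e^(−0.357×0.447) − e^(−0.833×0.447)) + 2.654 e^(−0.833×0.447)
= 6.252 × (0.8525 − 0.6891) + 2.654 × 0.6891 = 2.850 mg/L.
DO = 10.4 − 2.850 = 7.550 mg/L.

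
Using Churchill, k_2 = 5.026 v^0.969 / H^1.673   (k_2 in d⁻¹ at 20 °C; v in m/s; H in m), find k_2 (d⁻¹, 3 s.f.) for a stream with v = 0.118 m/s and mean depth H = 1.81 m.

k_2 = 5.026 × 0.118^0.969 / 1.81^1.673 = 5.026 × 0.1261 / 2.698 = 0.2348 d⁻¹.

k_2 ≈ 0.235 d⁻¹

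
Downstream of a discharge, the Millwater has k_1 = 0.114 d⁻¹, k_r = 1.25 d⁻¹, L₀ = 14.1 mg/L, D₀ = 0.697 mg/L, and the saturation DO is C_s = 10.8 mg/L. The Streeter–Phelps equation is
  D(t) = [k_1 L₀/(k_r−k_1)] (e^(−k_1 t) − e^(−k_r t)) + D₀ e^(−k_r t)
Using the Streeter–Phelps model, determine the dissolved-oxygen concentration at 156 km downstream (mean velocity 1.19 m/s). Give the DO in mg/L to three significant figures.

Travel time t = x/v = 156 km / (1.19 m/s) = 156000 m / 1.19 m/s = 131100 s = 1.517 d.
k_1 L₀/(k_r−k_1) = 0.114×14.1/(1.25−0.114) = 1.607/1.136 = 1.415 mg/L.
e^(−k_1 t) = e^(−0.114×1.517) = 0.8412; e^(−k_r t) = e^(−1.25×1.517) = 0.1501.
D = 1.415 × (0.8412 − 0.1501) + 0.697 × 0.1501 = 0.9779 + 0.1046 = 1.082 mg/L.
DO = C_s − D = 10.8 − 1.082 = 9.718 mg/L.

DO ≈ 9.72 mg/L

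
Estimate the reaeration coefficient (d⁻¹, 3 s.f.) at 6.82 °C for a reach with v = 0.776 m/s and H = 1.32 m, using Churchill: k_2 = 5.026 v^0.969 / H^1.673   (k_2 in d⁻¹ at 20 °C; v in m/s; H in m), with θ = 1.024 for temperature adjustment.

k_2 ≈ 1.81 d⁻¹

k_2(20) = 5.026 × 0.776^0.969 / 1.32^1.673 = 5.026 × 0.7821 / 1.591 = 2.470 d⁻¹.
k_2(6.82) = 2.470 × 1.024^(6.82−20) = 2.470 × 0.7316 = 1.807 d⁻¹.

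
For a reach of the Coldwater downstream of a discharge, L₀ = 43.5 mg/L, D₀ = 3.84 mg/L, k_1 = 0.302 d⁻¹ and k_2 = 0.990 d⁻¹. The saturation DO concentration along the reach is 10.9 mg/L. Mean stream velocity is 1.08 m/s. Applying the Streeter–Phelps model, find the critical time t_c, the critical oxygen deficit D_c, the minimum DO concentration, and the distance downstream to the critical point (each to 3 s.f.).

t_c ≈ 1.40 d; D_c ≈ 8.70 mg/L; min DO ≈ 2.20 mg/L; x_c ≈ 131 km

t_c = [1/(k_2−k_1)] ln[(k_2/k_1)(1 − D₀(k_2−k_1)/(k_1 L₀))]
= [1/(0.990−0.302)] ln[(0.990/0.302)(1 − 3.84×0.6880/(0.302×43.5))]
= (1/0.6880) ln[3.278 × 0.7989] = 1.453 × ln(2.619) = 1.453 × 0.9628 = 1.399 d.
D_c = (k_1/k_2) L₀ e^(−k_1 t_c) = (0.302/0.990) × 43.5 × e^(−0.302×1.399) = 0.3051 × 43.5 × 0.6553 = 8.696 mg/L.
Minimum DO = C_s − D_c = 10.9 − 8.696 = 2.204 mg/L.
x_c = v t_c = 1.08 m/s × 1.399 d × 86400 s/d = 130600 m ≈ 131 km.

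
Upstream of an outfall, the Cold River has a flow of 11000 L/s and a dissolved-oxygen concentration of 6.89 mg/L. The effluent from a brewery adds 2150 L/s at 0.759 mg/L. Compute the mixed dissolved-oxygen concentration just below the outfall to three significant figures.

Flow-weighted mixing: C = (Q_r C_r + Q_w C_w)/(Q_r + Q_w)
= (11000×6.89 + 2150×0.759)/(11000 + 2150) = 77420/13150 = 5.888 mg/L.

5.89 mg/L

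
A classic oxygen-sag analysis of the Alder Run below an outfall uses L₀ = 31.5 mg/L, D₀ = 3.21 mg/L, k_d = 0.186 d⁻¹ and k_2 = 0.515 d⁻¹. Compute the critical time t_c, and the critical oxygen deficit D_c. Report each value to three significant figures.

t_c ≈ 2.49 d; D_c ≈ 7.16 mg/L

With k_2/k_d = 2.769 and 1 − D₀(k_2−k_d)/(k_d L₀) = 0.8197,
t_c = ln(2.769 × 0.8197) / (0.515 − 0.186) = ln(2.270) / 0.3290 = 0.8197/0.3290 = 2.491 d.
L(t_c) = L₀ e^(−k_d t_c) = 31.5 × 0.6291 = 19.82 mg/L, and at the critical point k_2 D_c = k_d L, so D_c = (0.186/0.515) × 19.82 = 7.158 mg/L.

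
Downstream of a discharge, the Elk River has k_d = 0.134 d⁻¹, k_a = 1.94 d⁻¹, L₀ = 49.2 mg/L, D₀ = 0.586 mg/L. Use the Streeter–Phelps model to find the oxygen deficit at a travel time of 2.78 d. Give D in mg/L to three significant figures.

D ≈ 2.50 mg/L

k_d L₀/(k_a−k_d) = 0.134×49.2/(1.94−0.134) = 6.593/1.806 = 3.650 mg/L.
e^(−k_d t) = e^(−0.134×2.780) = 0.6890; e^(−k_a t) = e^(−1.94×2.780) = 0.004547.
D = 3.650 × (0.6890 − 0.004547) + 0.586 × 0.004547 = 2.499 + 0.002665 = 2.501 mg/L.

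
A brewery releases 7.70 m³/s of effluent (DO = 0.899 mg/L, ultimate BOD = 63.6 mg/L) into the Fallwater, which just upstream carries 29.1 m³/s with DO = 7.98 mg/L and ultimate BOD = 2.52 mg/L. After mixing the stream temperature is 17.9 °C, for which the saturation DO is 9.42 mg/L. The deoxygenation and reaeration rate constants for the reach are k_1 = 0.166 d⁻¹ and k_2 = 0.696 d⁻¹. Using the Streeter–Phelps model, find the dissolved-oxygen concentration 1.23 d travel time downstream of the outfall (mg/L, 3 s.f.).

Mixed DO = (29.1×7.98 + 7.70×0.899)/(29.1+7.70) = 239.1/36.80 = 6.498 mg/L.
Mixed L₀ = (29.1×2.52 + 7.70×63.6)/(36.80) = 563.1/36.80 = 15.30 mg/L.
Initial deficit D₀ = C_s − DO₀ = 9.42 − 6.498 = 2.922 mg/L.
D(1.23) = [0.166×15.30/(0.696−0.166)](e^(−0.166×1.23) − e^(−0.696×1.23)) + 2.922 e^(−0.696×1.23)
= 4.792 × (0.8153 − 0.4248) + 2.922 × 0.4248 = 3.112 mg/L.
DO = 9.42 − 3.112 = 6.308 mg/L.

DO ≈ 6.31 mg/L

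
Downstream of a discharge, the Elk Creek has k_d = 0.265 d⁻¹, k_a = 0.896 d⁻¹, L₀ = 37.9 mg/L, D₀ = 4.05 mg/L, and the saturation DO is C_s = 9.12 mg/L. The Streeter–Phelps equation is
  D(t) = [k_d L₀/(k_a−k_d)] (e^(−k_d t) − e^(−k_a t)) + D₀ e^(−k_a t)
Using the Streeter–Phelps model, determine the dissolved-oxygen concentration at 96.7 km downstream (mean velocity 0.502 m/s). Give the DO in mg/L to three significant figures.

Travel time t = x/v = 96.7 km / (0.502 m/s) = 96700 m / 0.502 m/s = 192600 s = 2.230 d.
k_d L₀/(k_a−k_d) = 0.265×37.9/(0.896−0.265) = 10.04/0.6310 = 15.92 mg/L.
e^(−k_d t) = e^(−0.265×2.230) = 0.5539; e^(−k_a t) = e^(−0.896×2.230) = 0.1357.
D = 15.92 × (0.5539 − 0.1357) + 4.05 × 0.1357 = 6.657 + 0.5494 = 7.206 mg/L.
DO = C_s − D = 9.12 − 7.206 = 1.914 mg/L.

DO ≈ 1.91 mg/L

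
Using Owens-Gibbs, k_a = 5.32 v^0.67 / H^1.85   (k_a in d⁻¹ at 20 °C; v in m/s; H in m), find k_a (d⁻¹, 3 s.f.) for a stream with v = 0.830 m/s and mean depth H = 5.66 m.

k_a = 5.32 × 0.830^0.67 / 5.66^1.85 = 5.32 × 0.8826 / 24.70 = 0.1901 d⁻¹.

k_a ≈ 0.190 d⁻¹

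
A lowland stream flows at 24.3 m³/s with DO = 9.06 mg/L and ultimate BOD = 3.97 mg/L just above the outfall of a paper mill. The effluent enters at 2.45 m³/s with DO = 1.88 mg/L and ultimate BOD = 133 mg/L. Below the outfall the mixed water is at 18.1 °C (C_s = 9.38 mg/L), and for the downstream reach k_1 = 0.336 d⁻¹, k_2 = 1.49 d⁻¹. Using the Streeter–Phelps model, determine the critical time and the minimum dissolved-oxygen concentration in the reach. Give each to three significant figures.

Mixed DO = (24.3×9.06 + 2.45×1.88)/(24.3+2.45) = 224.8/26.75 = 8.402 mg/L.
Mixed L₀ = (24.3×3.97 + 2.45×133)/(26.75) = 422.3/26.75 = 15.79 mg/L.
Initial deficit D₀ = C_s − DO₀ = 9.38 − 8.402 = 0.9776 mg/L.
t_c = (1/1.154) ln[(1.49/0.336)(1 − 0.9776×1.154/(0.336×15.79))] = 0.8666 × ln(3.491) = 1.083 d.
D_c = (0.336/1.49) × 15.79 × e^(−0.336×1.083) = 0.2255 × 15.79 × 0.6949 = 2.474 mg/L.
Minimum DO = 9.38 − 2.474 = 6.906 mg/L.

t_c ≈ 1.08 d; minimum DO ≈ 6.91 mg/L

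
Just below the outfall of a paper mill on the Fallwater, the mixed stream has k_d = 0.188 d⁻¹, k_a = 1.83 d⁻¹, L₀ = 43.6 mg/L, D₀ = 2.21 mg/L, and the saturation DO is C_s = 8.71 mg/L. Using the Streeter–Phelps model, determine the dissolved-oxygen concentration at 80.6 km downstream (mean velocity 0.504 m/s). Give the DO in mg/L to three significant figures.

DO ≈ 5.28 mg/L

Travel time t = x/v = 80.6 km / (0.504 m/s) = 80600 m / 0.504 m/s = 159900 s = 1.851 d.
k_d L₀/(k_a−k_d) = 0.188×43.6/(1.83−0.188) = 8.197/1.642 = 4.992 mg/L.
e^(−k_d t) = e^(−0.188×1.851) = 0.7061; e^(−k_a t) = e^(−1.83×1.851) = 0.03380.
D = 4.992 × (0.7061 − 0.03380) + 2.21 × 0.03380 = 3.356 + 0.07470 = 3.431 mg/L.
DO = C_s − D = 8.71 − 3.431 = 5.279 mg/L.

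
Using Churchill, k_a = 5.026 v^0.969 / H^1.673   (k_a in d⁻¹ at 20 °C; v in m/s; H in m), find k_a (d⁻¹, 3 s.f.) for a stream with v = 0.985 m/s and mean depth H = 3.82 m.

k_a ≈ 0.526 d⁻¹

k_a = 5.026 × 0.985^0.969 / 3.82^1.673 = 5.026 × 0.9855 / 9.414 = 0.5261 d⁻¹.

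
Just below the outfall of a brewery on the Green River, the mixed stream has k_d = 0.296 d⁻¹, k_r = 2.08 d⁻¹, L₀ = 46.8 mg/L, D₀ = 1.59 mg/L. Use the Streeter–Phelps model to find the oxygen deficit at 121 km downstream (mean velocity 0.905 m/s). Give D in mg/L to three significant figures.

D ≈ 4.66 mg/L

Travel time t = x/v = 121 km / (0.905 m/s) = 121000 m / 0.905 m/s = 133700 s = 1.547 d.
k_d L₀/(k_r−k_d) = 0.296×46.8/(2.08−0.296) = 13.85/1.784 = 7.765 mg/L.
e^(−k_d t) = e^(−0.296×1.547) = 0.6325; e^(−k_r t) = e^(−2.08×1.547) = 0.04001.
D = 7.765 × (0.6325 − 0.04001) + 1.59 × 0.04001 = 4.601 + 0.06361 = 4.664 mg/L.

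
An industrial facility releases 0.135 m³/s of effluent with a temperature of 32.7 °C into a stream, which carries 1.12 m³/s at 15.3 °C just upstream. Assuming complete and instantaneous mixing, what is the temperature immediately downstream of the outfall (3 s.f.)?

Flow-weighted mixing: C = (Q_r C_r + Q_w C_w)/(Q_r + Q_w)
= (1.12×15.3 + 0.135×32.7)/(1.12 + 0.135) = 21.55/1.255 = 17.17 °C.

17.2 °C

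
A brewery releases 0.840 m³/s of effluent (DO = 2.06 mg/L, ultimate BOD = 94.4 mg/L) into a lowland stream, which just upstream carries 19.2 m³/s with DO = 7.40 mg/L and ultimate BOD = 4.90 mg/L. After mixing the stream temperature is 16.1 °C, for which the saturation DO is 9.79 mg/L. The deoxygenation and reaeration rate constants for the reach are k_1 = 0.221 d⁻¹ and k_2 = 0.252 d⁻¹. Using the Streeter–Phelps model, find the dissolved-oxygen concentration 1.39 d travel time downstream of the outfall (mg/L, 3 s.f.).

DO ≈ 6.04 mg/L

Mixed DO = (19.2×7.40 + 0.840×2.06)/(19.2+0.840) = 143.8/20.04 = 7.176 mg/L.
Mixed L₀ = (19.2×4.90 + 0.840×94.4)/(20.04) = 173.4/20.04 = 8.651 mg/L.
Initial deficit D₀ = C_s − DO₀ = 9.79 − 7.176 = 2.614 mg/L.
D(1.39) = [0.221×8.651/(0.252−0.221)](e^(−0.221×1.39) − e^(−0.252×1.39)) + 2.614 e^(−0.252×1.39)
= 61.68 × (0.7355 − 0.7045) + 2.614 × 0.7045 = 3.755 mg/L.
DO = 9.79 − 3.755 = 6.035 mg/L.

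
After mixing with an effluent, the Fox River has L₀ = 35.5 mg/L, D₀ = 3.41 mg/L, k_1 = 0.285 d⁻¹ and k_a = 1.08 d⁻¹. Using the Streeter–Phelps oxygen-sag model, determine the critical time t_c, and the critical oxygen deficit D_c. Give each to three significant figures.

t_c = [1/(k_a−k_1)] ln[(k_a/k_1)(1 − D₀(k_a−k_1)/(k_1 L₀))]
= [1/(1.08−0.285)] ln[(1.08/0.285)(1 − 3.41×0.7950/(0.285×35.5))]
= (1/0.7950) ln[3.789 × 0.7321] = 1.258 × ln(2.774) = 1.258 × 1.020 = 1.283 d.
D_c = (k_1/k_a) L₀ e^(−k_1 t_c) = (0.285/1.08) × 35.5 × e^(−0.285×1.283) = 0.2639 × 35.5 × 0.6937 = 6.498 mg/L.

t_c ≈ 1.28 d; D_c ≈ 6.50 mg/L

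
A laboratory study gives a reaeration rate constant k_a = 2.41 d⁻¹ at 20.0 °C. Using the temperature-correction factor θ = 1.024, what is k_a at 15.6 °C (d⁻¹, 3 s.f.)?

k_a ≈ 2.17 d⁻¹

k_a(T₂) = k_a(T₁) · θ^(T₂−T₁) = 2.41 × 1.024^(15.6−20.0)
= 2.41 × 1.024^-4.40 = 2.41 × 0.9009 = 2.171 d⁻¹.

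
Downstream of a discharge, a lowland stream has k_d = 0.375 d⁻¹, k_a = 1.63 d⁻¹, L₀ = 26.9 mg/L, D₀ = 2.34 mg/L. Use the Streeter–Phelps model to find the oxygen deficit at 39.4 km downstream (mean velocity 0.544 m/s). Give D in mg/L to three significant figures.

D ≈ 4.42 mg/L

Travel time t = x/v = 39.4 km / (0.544 m/s) = 39400 m / 0.544 m/s = 72430 s = 0.8383 d.
k_d L₀/(k_a−k_d) = 0.375×26.9/(1.63−0.375) = 10.09/1.255 = 8.038 mg/L.
e^(−k_d t) = e^(−0.375×0.8383) = 0.7303; e^(−k_a t) = e^(−1.63×0.8383) = 0.2550.
D = 8.038 × (0.7303 − 0.2550) + 2.34 × 0.2550 = 3.820 + 0.5968 = 4.417 mg/L.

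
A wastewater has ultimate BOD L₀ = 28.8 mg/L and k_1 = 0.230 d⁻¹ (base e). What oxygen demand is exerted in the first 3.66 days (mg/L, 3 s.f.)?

y_t = L₀(1 − e^(−k_1 t)) = 28.8 × (1 − e^(−0.230×3.66))
= 28.8 × (1 − 0.4309) = 28.8 × 0.5691 = 16.39 mg/L.

y ≈ 16.4 mg/L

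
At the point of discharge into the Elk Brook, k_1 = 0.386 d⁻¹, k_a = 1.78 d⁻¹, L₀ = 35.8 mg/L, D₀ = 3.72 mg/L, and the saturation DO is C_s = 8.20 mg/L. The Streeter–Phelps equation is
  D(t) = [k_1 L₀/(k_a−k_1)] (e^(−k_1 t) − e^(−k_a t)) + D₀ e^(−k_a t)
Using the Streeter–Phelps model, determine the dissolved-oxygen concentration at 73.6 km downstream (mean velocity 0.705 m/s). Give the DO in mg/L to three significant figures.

Travel time t = x/v = 73.6 km / (0.705 m/s) = 73600 m / 0.705 m/s = 104400 s = 1.208 d.
k_1 L₀/(k_a−k_1) = 0.386×35.8/(1.78−0.386) = 13.82/1.394 = 9.913 mg/L.
e^(−k_1 t) = e^(−0.386×1.208) = 0.6273; e^(−k_a t) = e^(−1.78×1.208) = 0.1164.
D = 9.913 × (0.6273 − 0.1164) + 3.72 × 0.1164 = 5.064 + 0.4330 = 5.497 mg/L.
DO = C_s − D = 8.20 − 5.497 = 2.703 mg/L.

DO ≈ 2.70 mg/L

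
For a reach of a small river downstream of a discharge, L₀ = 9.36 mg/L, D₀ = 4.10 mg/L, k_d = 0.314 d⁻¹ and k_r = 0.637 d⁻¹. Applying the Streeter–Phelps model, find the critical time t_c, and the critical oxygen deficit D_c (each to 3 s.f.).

t_c ≈ 0.336 d; D_c ≈ 4.15 mg/L

At the critical point dD/dt = 0, so k_d L₀ e^(−k_d t) = k_r D. Substituting D(t) from the Streeter–Phelps equation and solving for t gives
t_c = ln[(k_r/k_d)(1 − D₀(k_r−k_d)/(k_d L₀))] / (k_r−k_d).
Here k_r−k_d = 0.3230 d⁻¹ and 1 − D₀(k_r−k_d)/(k_d L₀) = 1 − 4.10×0.3230/(0.314×9.36) = 0.5494, so
t_c = ln(2.029 × 0.5494) / 0.3230 = 0.1085 / 0.3230 = 0.3358 d.
D_c = (k_d/k_r) L₀ e^(−k_d t_c) = (0.314/0.637) × 9.36 × e^(−0.314×0.3358) = 0.4929 × 9.36 × 0.8999 = 4.152 mg/L.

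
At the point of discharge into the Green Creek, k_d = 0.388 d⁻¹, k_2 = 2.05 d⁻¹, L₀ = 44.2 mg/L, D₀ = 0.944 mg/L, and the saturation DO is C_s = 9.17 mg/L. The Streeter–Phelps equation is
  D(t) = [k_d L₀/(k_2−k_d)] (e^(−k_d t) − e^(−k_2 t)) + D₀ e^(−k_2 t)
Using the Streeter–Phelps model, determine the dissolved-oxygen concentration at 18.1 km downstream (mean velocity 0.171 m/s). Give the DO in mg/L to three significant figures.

DO ≈ 3.52 mg/L

Travel time t = x/v = 18.1 km / (0.171 m/s) = 18100 m / 0.171 m/s = 105800 s = 1.225 d.
k_d L₀/(k_2−k_d) = 0.388×44.2/(2.05−0.388) = 17.15/1.662 = 10.32 mg/L.
e^(−k_d t) = e^(−0.388×1.225) = 0.6217; e^(−k_2 t) = e^(−2.05×1.225) = 0.08115.
D = 10.32 × (0.6217 − 0.08115) + 0.944 × 0.08115 = 5.577 + 0.07661 = 5.654 mg/L.
DO = C_s − D = 9.17 − 5.654 = 3.516 mg/L.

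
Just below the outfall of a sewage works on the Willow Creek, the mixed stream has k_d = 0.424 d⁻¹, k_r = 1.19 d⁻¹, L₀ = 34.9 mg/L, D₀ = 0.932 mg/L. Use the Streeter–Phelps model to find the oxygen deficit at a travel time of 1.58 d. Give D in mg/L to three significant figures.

D ≈ 7.08 mg/L

k_d L₀/(k_r−k_d) = 0.424×34.9/(1.19−0.424) = 14.80/0.7660 = 19.32 mg/L.
e^(−k_d t) = e^(−0.424×1.580) = 0.5117; e^(−k_r t) = e^(−1.19×1.580) = 0.1526.
D = 19.32 × (0.5117 − 0.1526) + 0.932 × 0.1526 = 6.939 + 0.1422 = 7.081 mg/L.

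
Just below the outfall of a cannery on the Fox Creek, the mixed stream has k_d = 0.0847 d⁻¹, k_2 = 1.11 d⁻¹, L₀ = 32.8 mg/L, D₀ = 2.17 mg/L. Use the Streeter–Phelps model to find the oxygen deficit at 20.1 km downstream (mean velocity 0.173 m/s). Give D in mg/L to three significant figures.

D ≈ 2.30 mg/L

Travel time t = x/v = 20.1 km / (0.173 m/s) = 20100 m / 0.173 m/s = 116200 s = 1.345 d.
k_d L₀/(k_2−k_d) = 0.0847×32.8/(1.11−0.0847) = 2.778/1.025 = 2.710 mg/L.
e^(−k_d t) = e^(−0.0847×1.345) = 0.8923; e^(−k_2 t) = e^(−1.11×1.345) = 0.2248.
D = 2.710 × (0.8923 − 0.2248) + 2.17 × 0.2248 = 1.809 + 0.4878 = 2.297 mg/L.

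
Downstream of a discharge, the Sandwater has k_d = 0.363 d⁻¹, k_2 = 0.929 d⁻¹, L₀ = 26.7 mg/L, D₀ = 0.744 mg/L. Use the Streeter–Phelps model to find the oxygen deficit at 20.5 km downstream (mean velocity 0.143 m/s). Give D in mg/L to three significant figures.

Travel time t = x/v = 20.5 km / (0.143 m/s) = 20500 m / 0.143 m/s = 143400 s = 1.659 d.
k_d L₀/(k_2−k_d) = 0.363×26.7/(0.929−0.363) = 9.692/0.5660 = 17.12 mg/L.
e^(−k_d t) = e^(−0.363×1.659) = 0.5476; e^(−k_2 t) = e^(−0.929×1.659) = 0.2141.
D = 17.12 × (0.5476 − 0.2141) + 0.744 × 0.2141 = 5.710 + 0.1593 = 5.870 mg/L.

D ≈ 5.87 mg/L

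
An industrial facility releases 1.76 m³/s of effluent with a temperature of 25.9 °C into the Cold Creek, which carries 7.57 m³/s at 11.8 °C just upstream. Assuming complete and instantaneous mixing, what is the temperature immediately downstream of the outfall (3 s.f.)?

Flow-weighted mixing: C = (Q_r C_r + Q_w C_w)/(Q_r + Q_w)
= (7.57×11.8 + 1.76×25.9)/(7.57 + 1.76) = 134.9/9.330 = 14.46 °C.

14.5 °C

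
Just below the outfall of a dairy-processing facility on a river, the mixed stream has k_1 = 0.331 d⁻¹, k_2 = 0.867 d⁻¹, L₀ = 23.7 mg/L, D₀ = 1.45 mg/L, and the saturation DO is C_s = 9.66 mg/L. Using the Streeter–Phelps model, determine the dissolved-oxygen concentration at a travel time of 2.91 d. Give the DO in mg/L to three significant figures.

DO ≈ 5.13 mg/L

k_1 L₀/(k_2−k_1) = 0.331×23.7/(0.867−0.331) = 7.845/0.5360 = 14.64 mg/L.
e^(−k_1 t) = e^(−0.331×2.910) = 0.3817; e^(−k_2 t) = e^(−0.867×2.910) = 0.08022.
D = 14.64 × (0.3817 − 0.08022) + 1.45 × 0.08022 = 4.412 + 0.1163 = 4.528 mg/L.
DO = C_s − D = 9.66 − 4.528 = 5.132 mg/L.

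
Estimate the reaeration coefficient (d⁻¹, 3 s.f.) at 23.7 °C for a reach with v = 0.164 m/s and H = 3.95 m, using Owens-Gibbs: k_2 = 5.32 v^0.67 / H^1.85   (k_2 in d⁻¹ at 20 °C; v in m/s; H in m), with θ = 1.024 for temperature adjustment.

k_2 ≈ 0.136 d⁻¹

k_2(20) = 5.32 × 0.164^0.67 / 3.95^1.85 = 5.32 × 0.2978 / 12.70 = 0.1248 d⁻¹.
k_2(23.7) = 0.1248 × 1.024^(23.7−20) = 0.1248 × 1.092 = 0.1362 d⁻¹.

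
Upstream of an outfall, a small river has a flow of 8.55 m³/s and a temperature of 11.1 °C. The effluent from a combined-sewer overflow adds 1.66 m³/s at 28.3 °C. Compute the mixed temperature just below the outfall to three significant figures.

13.9 °C

Flow-weighted mixing: C = (Q_r C_r + Q_w C_w)/(Q_r + Q_w)
= (8.55×11.1 + 1.66×28.3)/(8.55 + 1.66) = 141.9/10.21 = 13.90 °C.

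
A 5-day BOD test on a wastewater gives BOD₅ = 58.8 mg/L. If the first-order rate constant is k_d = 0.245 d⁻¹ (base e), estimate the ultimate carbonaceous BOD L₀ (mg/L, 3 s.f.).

L₀ ≈ 83.3 mg/L

BOD₅ = L₀(1 − e^(−5k_d)) ⇒ L₀ = BOD₅ / (1 − e^(−5×0.245))
= 58.8 / (1 − 0.2938) = 58.8 / 0.7062 = 83.26 mg/L.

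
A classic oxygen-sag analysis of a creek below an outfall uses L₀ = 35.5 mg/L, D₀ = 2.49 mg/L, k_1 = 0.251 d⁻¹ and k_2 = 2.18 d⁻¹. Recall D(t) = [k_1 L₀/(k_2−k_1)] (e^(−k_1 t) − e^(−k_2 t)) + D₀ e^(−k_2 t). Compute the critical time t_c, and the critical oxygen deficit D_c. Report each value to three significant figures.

t_c ≈ 0.719 d; D_c ≈ 3.41 mg/L

With k_2/k_1 = 8.685 and 1 − D₀(k_2−k_1)/(k_1 L₀) = 0.4609,
t_c = ln(8.685 × 0.4609) / (2.18 − 0.251) = ln(4.003) / 1.929 = 1.387/1.929 = 0.7191 d.
L(t_c) = L₀ e^(−k_1 t_c) = 35.5 × 0.8349 = 29.64 mg/L, and at the critical point k_2 D_c = k_1 L, so D_c = (0.251/2.18) × 29.64 = 3.412 mg/L.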